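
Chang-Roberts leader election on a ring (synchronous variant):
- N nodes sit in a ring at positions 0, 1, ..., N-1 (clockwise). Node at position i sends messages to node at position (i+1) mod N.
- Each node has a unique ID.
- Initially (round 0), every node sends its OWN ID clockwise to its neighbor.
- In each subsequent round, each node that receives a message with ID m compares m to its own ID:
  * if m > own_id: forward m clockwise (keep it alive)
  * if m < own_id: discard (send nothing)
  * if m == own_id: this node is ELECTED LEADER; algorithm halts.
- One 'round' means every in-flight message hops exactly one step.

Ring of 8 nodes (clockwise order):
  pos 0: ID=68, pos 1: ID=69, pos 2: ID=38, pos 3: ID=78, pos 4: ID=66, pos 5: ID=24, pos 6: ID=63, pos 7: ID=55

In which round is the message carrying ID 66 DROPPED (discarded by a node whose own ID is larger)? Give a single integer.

Answer: 4

Derivation:
Round 1: pos1(id69) recv 68: drop; pos2(id38) recv 69: fwd; pos3(id78) recv 38: drop; pos4(id66) recv 78: fwd; pos5(id24) recv 66: fwd; pos6(id63) recv 24: drop; pos7(id55) recv 63: fwd; pos0(id68) recv 55: drop
Round 2: pos3(id78) recv 69: drop; pos5(id24) recv 78: fwd; pos6(id63) recv 66: fwd; pos0(id68) recv 63: drop
Round 3: pos6(id63) recv 78: fwd; pos7(id55) recv 66: fwd
Round 4: pos7(id55) recv 78: fwd; pos0(id68) recv 66: drop
Round 5: pos0(id68) recv 78: fwd
Round 6: pos1(id69) recv 78: fwd
Round 7: pos2(id38) recv 78: fwd
Round 8: pos3(id78) recv 78: ELECTED
Message ID 66 originates at pos 4; dropped at pos 0 in round 4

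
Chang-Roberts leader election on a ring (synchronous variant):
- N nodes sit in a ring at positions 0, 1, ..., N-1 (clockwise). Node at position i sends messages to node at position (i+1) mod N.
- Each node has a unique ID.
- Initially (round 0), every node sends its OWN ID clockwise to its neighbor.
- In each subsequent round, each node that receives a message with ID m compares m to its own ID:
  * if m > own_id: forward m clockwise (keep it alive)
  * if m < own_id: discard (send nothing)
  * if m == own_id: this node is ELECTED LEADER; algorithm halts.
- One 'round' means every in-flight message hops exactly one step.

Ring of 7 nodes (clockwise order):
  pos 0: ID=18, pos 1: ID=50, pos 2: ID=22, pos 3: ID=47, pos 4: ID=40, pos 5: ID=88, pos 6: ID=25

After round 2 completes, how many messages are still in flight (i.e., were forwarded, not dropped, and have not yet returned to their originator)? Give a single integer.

Answer: 2

Derivation:
Round 1: pos1(id50) recv 18: drop; pos2(id22) recv 50: fwd; pos3(id47) recv 22: drop; pos4(id40) recv 47: fwd; pos5(id88) recv 40: drop; pos6(id25) recv 88: fwd; pos0(id18) recv 25: fwd
Round 2: pos3(id47) recv 50: fwd; pos5(id88) recv 47: drop; pos0(id18) recv 88: fwd; pos1(id50) recv 25: drop
After round 2: 2 messages still in flight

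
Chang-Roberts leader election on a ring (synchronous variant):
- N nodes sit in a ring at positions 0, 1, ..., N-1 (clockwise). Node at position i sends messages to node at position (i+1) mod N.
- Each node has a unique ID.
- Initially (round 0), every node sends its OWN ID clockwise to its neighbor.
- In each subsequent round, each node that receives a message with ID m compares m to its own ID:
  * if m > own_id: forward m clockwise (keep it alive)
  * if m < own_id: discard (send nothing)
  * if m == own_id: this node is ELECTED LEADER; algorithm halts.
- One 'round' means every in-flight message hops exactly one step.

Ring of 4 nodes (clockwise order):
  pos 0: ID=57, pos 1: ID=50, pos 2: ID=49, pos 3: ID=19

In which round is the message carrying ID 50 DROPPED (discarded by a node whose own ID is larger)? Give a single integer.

Answer: 3

Derivation:
Round 1: pos1(id50) recv 57: fwd; pos2(id49) recv 50: fwd; pos3(id19) recv 49: fwd; pos0(id57) recv 19: drop
Round 2: pos2(id49) recv 57: fwd; pos3(id19) recv 50: fwd; pos0(id57) recv 49: drop
Round 3: pos3(id19) recv 57: fwd; pos0(id57) recv 50: drop
Round 4: pos0(id57) recv 57: ELECTED
Message ID 50 originates at pos 1; dropped at pos 0 in round 3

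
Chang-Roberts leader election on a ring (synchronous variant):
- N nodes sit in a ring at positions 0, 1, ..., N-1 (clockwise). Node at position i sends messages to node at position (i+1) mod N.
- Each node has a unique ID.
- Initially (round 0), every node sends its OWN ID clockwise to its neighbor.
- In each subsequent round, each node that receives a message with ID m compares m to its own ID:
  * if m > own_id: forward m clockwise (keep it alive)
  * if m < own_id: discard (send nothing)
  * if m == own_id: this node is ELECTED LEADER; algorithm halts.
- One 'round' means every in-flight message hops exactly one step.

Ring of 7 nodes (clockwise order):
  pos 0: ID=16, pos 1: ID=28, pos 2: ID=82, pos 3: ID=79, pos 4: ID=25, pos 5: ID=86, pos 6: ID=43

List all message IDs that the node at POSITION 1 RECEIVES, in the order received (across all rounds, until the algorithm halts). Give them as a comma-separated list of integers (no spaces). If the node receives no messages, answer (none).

Round 1: pos1(id28) recv 16: drop; pos2(id82) recv 28: drop; pos3(id79) recv 82: fwd; pos4(id25) recv 79: fwd; pos5(id86) recv 25: drop; pos6(id43) recv 86: fwd; pos0(id16) recv 43: fwd
Round 2: pos4(id25) recv 82: fwd; pos5(id86) recv 79: drop; pos0(id16) recv 86: fwd; pos1(id28) recv 43: fwd
Round 3: pos5(id86) recv 82: drop; pos1(id28) recv 86: fwd; pos2(id82) recv 43: drop
Round 4: pos2(id82) recv 86: fwd
Round 5: pos3(id79) recv 86: fwd
Round 6: pos4(id25) recv 86: fwd
Round 7: pos5(id86) recv 86: ELECTED

Answer: 16,43,86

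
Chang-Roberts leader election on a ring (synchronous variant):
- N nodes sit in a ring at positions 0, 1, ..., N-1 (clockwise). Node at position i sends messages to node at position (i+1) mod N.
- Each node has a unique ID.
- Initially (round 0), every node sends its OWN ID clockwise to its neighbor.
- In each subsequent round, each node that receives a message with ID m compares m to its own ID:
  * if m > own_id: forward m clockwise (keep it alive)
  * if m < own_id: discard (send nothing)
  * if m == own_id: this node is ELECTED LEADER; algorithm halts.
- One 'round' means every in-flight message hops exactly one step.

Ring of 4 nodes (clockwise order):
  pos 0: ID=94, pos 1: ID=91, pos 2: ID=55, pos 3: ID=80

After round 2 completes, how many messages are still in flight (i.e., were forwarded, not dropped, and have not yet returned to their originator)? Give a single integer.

Round 1: pos1(id91) recv 94: fwd; pos2(id55) recv 91: fwd; pos3(id80) recv 55: drop; pos0(id94) recv 80: drop
Round 2: pos2(id55) recv 94: fwd; pos3(id80) recv 91: fwd
After round 2: 2 messages still in flight

Answer: 2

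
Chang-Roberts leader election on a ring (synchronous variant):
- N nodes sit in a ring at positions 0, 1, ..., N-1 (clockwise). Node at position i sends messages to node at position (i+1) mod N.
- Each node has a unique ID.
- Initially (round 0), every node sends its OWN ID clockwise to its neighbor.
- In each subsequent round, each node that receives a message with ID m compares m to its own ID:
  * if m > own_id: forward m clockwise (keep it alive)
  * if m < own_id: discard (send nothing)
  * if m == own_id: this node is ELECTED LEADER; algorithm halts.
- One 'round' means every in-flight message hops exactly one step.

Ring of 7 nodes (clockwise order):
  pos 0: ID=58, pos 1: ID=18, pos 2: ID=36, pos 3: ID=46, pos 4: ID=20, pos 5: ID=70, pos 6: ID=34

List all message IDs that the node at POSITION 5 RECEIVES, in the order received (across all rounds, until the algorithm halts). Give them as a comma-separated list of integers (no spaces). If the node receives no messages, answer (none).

Answer: 20,46,58,70

Derivation:
Round 1: pos1(id18) recv 58: fwd; pos2(id36) recv 18: drop; pos3(id46) recv 36: drop; pos4(id20) recv 46: fwd; pos5(id70) recv 20: drop; pos6(id34) recv 70: fwd; pos0(id58) recv 34: drop
Round 2: pos2(id36) recv 58: fwd; pos5(id70) recv 46: drop; pos0(id58) recv 70: fwd
Round 3: pos3(id46) recv 58: fwd; pos1(id18) recv 70: fwd
Round 4: pos4(id20) recv 58: fwd; pos2(id36) recv 70: fwd
Round 5: pos5(id70) recv 58: drop; pos3(id46) recv 70: fwd
Round 6: pos4(id20) recv 70: fwd
Round 7: pos5(id70) recv 70: ELECTED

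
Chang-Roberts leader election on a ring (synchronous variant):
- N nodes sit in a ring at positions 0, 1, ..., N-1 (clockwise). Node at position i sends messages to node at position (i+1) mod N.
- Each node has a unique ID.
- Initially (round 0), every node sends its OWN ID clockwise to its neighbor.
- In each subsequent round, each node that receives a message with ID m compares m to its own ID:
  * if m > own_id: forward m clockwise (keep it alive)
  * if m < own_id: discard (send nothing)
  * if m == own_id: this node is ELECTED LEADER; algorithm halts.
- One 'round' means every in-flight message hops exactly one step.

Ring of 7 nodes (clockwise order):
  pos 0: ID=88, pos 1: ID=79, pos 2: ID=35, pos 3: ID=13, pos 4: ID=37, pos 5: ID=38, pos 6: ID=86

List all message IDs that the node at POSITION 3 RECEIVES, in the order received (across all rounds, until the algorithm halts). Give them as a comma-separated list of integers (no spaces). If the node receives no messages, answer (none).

Round 1: pos1(id79) recv 88: fwd; pos2(id35) recv 79: fwd; pos3(id13) recv 35: fwd; pos4(id37) recv 13: drop; pos5(id38) recv 37: drop; pos6(id86) recv 38: drop; pos0(id88) recv 86: drop
Round 2: pos2(id35) recv 88: fwd; pos3(id13) recv 79: fwd; pos4(id37) recv 35: drop
Round 3: pos3(id13) recv 88: fwd; pos4(id37) recv 79: fwd
Round 4: pos4(id37) recv 88: fwd; pos5(id38) recv 79: fwd
Round 5: pos5(id38) recv 88: fwd; pos6(id86) recv 79: drop
Round 6: pos6(id86) recv 88: fwd
Round 7: pos0(id88) recv 88: ELECTED

Answer: 35,79,88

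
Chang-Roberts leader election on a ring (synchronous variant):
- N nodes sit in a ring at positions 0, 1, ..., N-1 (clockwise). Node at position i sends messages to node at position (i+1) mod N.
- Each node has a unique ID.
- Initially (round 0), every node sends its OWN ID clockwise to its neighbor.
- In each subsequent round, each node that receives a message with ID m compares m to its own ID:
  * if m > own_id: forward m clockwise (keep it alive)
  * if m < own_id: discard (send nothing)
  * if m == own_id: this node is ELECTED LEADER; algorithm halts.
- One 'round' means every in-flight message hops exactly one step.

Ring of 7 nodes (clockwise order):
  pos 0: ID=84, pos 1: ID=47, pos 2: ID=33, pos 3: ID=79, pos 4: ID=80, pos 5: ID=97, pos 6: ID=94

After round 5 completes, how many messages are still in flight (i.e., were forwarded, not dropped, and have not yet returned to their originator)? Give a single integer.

Round 1: pos1(id47) recv 84: fwd; pos2(id33) recv 47: fwd; pos3(id79) recv 33: drop; pos4(id80) recv 79: drop; pos5(id97) recv 80: drop; pos6(id94) recv 97: fwd; pos0(id84) recv 94: fwd
Round 2: pos2(id33) recv 84: fwd; pos3(id79) recv 47: drop; pos0(id84) recv 97: fwd; pos1(id47) recv 94: fwd
Round 3: pos3(id79) recv 84: fwd; pos1(id47) recv 97: fwd; pos2(id33) recv 94: fwd
Round 4: pos4(id80) recv 84: fwd; pos2(id33) recv 97: fwd; pos3(id79) recv 94: fwd
Round 5: pos5(id97) recv 84: drop; pos3(id79) recv 97: fwd; pos4(id80) recv 94: fwd
After round 5: 2 messages still in flight

Answer: 2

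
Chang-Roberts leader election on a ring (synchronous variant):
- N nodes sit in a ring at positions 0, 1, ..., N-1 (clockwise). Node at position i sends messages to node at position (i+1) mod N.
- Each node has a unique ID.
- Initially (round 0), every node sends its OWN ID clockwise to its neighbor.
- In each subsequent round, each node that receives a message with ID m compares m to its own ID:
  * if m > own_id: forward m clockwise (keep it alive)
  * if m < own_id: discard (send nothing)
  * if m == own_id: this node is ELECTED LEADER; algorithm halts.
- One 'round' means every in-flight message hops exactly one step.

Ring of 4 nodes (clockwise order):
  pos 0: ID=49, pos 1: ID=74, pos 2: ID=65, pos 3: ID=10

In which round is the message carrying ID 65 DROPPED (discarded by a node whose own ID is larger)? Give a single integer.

Round 1: pos1(id74) recv 49: drop; pos2(id65) recv 74: fwd; pos3(id10) recv 65: fwd; pos0(id49) recv 10: drop
Round 2: pos3(id10) recv 74: fwd; pos0(id49) recv 65: fwd
Round 3: pos0(id49) recv 74: fwd; pos1(id74) recv 65: drop
Round 4: pos1(id74) recv 74: ELECTED
Message ID 65 originates at pos 2; dropped at pos 1 in round 3

Answer: 3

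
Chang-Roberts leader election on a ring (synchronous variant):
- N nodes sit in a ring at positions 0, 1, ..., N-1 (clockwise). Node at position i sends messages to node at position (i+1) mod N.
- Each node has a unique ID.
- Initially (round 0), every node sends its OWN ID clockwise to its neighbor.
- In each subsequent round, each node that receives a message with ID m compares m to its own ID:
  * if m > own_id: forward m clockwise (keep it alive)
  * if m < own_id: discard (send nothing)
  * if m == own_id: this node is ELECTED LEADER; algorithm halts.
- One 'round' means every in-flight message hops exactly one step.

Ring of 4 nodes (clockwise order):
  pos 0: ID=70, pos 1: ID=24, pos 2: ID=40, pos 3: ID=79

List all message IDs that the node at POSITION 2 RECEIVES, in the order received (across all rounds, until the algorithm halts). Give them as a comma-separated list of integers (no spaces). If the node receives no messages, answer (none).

Answer: 24,70,79

Derivation:
Round 1: pos1(id24) recv 70: fwd; pos2(id40) recv 24: drop; pos3(id79) recv 40: drop; pos0(id70) recv 79: fwd
Round 2: pos2(id40) recv 70: fwd; pos1(id24) recv 79: fwd
Round 3: pos3(id79) recv 70: drop; pos2(id40) recv 79: fwd
Round 4: pos3(id79) recv 79: ELECTED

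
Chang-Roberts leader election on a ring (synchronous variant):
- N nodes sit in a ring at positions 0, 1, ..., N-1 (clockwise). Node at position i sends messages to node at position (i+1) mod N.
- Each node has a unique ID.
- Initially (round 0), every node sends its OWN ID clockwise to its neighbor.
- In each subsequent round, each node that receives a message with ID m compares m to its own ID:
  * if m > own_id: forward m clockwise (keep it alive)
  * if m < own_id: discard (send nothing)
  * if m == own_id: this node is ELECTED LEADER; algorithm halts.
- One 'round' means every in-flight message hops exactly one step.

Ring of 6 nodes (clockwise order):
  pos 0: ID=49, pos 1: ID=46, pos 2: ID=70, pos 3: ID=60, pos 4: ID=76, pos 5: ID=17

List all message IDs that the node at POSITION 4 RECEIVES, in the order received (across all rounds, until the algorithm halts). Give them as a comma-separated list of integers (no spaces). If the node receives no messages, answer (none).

Round 1: pos1(id46) recv 49: fwd; pos2(id70) recv 46: drop; pos3(id60) recv 70: fwd; pos4(id76) recv 60: drop; pos5(id17) recv 76: fwd; pos0(id49) recv 17: drop
Round 2: pos2(id70) recv 49: drop; pos4(id76) recv 70: drop; pos0(id49) recv 76: fwd
Round 3: pos1(id46) recv 76: fwd
Round 4: pos2(id70) recv 76: fwd
Round 5: pos3(id60) recv 76: fwd
Round 6: pos4(id76) recv 76: ELECTED

Answer: 60,70,76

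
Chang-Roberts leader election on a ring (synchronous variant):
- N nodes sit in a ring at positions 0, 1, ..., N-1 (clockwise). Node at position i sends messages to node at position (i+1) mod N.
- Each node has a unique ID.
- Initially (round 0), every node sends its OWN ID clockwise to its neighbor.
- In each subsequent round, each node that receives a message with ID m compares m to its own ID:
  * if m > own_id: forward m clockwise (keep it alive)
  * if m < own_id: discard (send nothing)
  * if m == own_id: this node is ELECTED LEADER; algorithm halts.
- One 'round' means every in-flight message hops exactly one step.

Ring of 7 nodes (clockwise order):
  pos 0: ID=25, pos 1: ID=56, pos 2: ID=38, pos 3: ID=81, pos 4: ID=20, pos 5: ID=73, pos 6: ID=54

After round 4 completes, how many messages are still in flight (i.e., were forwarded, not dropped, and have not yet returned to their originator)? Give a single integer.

Answer: 2

Derivation:
Round 1: pos1(id56) recv 25: drop; pos2(id38) recv 56: fwd; pos3(id81) recv 38: drop; pos4(id20) recv 81: fwd; pos5(id73) recv 20: drop; pos6(id54) recv 73: fwd; pos0(id25) recv 54: fwd
Round 2: pos3(id81) recv 56: drop; pos5(id73) recv 81: fwd; pos0(id25) recv 73: fwd; pos1(id56) recv 54: drop
Round 3: pos6(id54) recv 81: fwd; pos1(id56) recv 73: fwd
Round 4: pos0(id25) recv 81: fwd; pos2(id38) recv 73: fwd
After round 4: 2 messages still in flight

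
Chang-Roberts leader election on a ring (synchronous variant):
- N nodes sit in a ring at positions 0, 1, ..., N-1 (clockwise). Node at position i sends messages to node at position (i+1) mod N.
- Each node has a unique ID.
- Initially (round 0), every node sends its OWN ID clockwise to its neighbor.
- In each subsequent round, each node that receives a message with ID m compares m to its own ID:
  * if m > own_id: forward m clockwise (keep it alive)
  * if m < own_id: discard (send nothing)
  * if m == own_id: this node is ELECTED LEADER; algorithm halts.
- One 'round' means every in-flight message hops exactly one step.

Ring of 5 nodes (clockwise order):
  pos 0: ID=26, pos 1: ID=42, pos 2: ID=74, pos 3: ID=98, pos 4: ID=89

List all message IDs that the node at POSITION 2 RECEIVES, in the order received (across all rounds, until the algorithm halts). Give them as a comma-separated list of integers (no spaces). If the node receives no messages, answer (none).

Round 1: pos1(id42) recv 26: drop; pos2(id74) recv 42: drop; pos3(id98) recv 74: drop; pos4(id89) recv 98: fwd; pos0(id26) recv 89: fwd
Round 2: pos0(id26) recv 98: fwd; pos1(id42) recv 89: fwd
Round 3: pos1(id42) recv 98: fwd; pos2(id74) recv 89: fwd
Round 4: pos2(id74) recv 98: fwd; pos3(id98) recv 89: drop
Round 5: pos3(id98) recv 98: ELECTED

Answer: 42,89,98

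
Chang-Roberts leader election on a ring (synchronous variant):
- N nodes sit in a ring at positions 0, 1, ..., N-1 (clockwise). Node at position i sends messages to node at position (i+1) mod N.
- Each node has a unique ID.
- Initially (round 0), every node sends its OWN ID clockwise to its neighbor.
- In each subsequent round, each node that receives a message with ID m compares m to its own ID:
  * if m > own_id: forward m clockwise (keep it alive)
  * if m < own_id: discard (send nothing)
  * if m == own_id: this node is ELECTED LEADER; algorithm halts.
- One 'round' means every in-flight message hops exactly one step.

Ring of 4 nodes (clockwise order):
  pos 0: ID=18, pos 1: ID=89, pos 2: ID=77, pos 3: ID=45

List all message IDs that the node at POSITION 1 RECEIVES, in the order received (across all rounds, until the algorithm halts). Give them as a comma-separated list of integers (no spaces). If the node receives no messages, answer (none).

Answer: 18,45,77,89

Derivation:
Round 1: pos1(id89) recv 18: drop; pos2(id77) recv 89: fwd; pos3(id45) recv 77: fwd; pos0(id18) recv 45: fwd
Round 2: pos3(id45) recv 89: fwd; pos0(id18) recv 77: fwd; pos1(id89) recv 45: drop
Round 3: pos0(id18) recv 89: fwd; pos1(id89) recv 77: drop
Round 4: pos1(id89) recv 89: ELECTED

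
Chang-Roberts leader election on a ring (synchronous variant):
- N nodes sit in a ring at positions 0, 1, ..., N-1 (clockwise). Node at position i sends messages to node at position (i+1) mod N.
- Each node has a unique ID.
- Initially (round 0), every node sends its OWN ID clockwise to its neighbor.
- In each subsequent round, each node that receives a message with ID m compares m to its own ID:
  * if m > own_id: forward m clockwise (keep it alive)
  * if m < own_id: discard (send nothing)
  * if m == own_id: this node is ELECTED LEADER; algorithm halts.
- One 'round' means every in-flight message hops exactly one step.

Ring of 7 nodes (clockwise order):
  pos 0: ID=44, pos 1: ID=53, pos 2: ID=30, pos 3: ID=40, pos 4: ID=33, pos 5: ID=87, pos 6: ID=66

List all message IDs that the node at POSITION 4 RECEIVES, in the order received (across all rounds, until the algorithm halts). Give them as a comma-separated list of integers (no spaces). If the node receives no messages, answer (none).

Round 1: pos1(id53) recv 44: drop; pos2(id30) recv 53: fwd; pos3(id40) recv 30: drop; pos4(id33) recv 40: fwd; pos5(id87) recv 33: drop; pos6(id66) recv 87: fwd; pos0(id44) recv 66: fwd
Round 2: pos3(id40) recv 53: fwd; pos5(id87) recv 40: drop; pos0(id44) recv 87: fwd; pos1(id53) recv 66: fwd
Round 3: pos4(id33) recv 53: fwd; pos1(id53) recv 87: fwd; pos2(id30) recv 66: fwd
Round 4: pos5(id87) recv 53: drop; pos2(id30) recv 87: fwd; pos3(id40) recv 66: fwd
Round 5: pos3(id40) recv 87: fwd; pos4(id33) recv 66: fwd
Round 6: pos4(id33) recv 87: fwd; pos5(id87) recv 66: drop
Round 7: pos5(id87) recv 87: ELECTED

Answer: 40,53,66,87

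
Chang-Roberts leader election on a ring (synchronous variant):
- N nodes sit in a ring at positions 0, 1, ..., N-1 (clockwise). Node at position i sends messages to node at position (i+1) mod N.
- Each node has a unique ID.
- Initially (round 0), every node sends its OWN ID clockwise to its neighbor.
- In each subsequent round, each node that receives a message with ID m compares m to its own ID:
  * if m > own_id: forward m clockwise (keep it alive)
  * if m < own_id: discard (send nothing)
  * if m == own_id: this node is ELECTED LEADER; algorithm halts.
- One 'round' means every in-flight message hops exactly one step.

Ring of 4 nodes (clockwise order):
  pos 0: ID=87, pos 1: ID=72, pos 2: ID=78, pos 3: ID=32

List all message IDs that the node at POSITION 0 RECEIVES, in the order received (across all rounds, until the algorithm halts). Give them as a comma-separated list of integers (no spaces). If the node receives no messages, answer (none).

Answer: 32,78,87

Derivation:
Round 1: pos1(id72) recv 87: fwd; pos2(id78) recv 72: drop; pos3(id32) recv 78: fwd; pos0(id87) recv 32: drop
Round 2: pos2(id78) recv 87: fwd; pos0(id87) recv 78: drop
Round 3: pos3(id32) recv 87: fwd
Round 4: pos0(id87) recv 87: ELECTED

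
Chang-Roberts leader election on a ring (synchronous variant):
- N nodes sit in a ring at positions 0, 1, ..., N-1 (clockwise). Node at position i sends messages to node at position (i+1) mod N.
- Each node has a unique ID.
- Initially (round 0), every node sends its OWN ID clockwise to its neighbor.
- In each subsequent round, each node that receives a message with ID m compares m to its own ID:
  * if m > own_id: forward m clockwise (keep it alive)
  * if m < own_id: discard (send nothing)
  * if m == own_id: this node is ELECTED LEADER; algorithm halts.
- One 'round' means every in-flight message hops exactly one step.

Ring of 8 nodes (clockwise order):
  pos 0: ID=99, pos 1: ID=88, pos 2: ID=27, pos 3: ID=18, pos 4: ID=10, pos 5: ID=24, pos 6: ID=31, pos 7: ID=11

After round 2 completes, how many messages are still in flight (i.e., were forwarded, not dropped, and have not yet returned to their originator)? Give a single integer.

Round 1: pos1(id88) recv 99: fwd; pos2(id27) recv 88: fwd; pos3(id18) recv 27: fwd; pos4(id10) recv 18: fwd; pos5(id24) recv 10: drop; pos6(id31) recv 24: drop; pos7(id11) recv 31: fwd; pos0(id99) recv 11: drop
Round 2: pos2(id27) recv 99: fwd; pos3(id18) recv 88: fwd; pos4(id10) recv 27: fwd; pos5(id24) recv 18: drop; pos0(id99) recv 31: drop
After round 2: 3 messages still in flight

Answer: 3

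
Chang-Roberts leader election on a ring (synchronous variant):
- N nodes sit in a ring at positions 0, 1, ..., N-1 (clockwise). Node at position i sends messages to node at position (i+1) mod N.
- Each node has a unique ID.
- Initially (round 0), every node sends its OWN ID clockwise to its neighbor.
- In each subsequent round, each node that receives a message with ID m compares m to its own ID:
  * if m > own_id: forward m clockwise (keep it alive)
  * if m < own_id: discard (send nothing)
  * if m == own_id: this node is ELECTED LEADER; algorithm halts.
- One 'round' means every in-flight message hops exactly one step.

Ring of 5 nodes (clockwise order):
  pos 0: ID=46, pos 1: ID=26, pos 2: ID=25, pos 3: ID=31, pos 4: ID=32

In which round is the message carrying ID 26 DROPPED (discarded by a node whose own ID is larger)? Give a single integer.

Answer: 2

Derivation:
Round 1: pos1(id26) recv 46: fwd; pos2(id25) recv 26: fwd; pos3(id31) recv 25: drop; pos4(id32) recv 31: drop; pos0(id46) recv 32: drop
Round 2: pos2(id25) recv 46: fwd; pos3(id31) recv 26: drop
Round 3: pos3(id31) recv 46: fwd
Round 4: pos4(id32) recv 46: fwd
Round 5: pos0(id46) recv 46: ELECTED
Message ID 26 originates at pos 1; dropped at pos 3 in round 2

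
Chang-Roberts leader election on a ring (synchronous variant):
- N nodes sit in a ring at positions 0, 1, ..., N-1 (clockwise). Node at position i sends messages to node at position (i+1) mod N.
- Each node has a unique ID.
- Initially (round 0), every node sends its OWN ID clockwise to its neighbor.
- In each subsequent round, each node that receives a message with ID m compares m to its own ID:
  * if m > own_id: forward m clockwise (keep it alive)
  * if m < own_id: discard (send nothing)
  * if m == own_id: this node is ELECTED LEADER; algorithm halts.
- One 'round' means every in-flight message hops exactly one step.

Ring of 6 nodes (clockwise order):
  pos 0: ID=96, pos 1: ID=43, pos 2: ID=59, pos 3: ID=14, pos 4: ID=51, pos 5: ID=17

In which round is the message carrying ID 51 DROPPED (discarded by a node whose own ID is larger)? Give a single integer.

Answer: 2

Derivation:
Round 1: pos1(id43) recv 96: fwd; pos2(id59) recv 43: drop; pos3(id14) recv 59: fwd; pos4(id51) recv 14: drop; pos5(id17) recv 51: fwd; pos0(id96) recv 17: drop
Round 2: pos2(id59) recv 96: fwd; pos4(id51) recv 59: fwd; pos0(id96) recv 51: drop
Round 3: pos3(id14) recv 96: fwd; pos5(id17) recv 59: fwd
Round 4: pos4(id51) recv 96: fwd; pos0(id96) recv 59: drop
Round 5: pos5(id17) recv 96: fwd
Round 6: pos0(id96) recv 96: ELECTED
Message ID 51 originates at pos 4; dropped at pos 0 in round 2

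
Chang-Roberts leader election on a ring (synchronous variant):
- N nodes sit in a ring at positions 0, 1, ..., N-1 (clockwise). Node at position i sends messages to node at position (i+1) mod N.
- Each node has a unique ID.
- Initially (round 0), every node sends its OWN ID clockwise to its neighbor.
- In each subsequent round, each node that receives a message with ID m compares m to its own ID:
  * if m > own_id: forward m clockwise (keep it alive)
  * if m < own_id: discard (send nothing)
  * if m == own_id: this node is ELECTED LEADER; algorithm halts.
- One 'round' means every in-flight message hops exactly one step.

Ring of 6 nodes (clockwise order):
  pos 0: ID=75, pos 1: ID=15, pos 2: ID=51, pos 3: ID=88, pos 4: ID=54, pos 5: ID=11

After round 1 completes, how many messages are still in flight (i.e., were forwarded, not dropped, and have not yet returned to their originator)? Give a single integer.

Round 1: pos1(id15) recv 75: fwd; pos2(id51) recv 15: drop; pos3(id88) recv 51: drop; pos4(id54) recv 88: fwd; pos5(id11) recv 54: fwd; pos0(id75) recv 11: drop
After round 1: 3 messages still in flight

Answer: 3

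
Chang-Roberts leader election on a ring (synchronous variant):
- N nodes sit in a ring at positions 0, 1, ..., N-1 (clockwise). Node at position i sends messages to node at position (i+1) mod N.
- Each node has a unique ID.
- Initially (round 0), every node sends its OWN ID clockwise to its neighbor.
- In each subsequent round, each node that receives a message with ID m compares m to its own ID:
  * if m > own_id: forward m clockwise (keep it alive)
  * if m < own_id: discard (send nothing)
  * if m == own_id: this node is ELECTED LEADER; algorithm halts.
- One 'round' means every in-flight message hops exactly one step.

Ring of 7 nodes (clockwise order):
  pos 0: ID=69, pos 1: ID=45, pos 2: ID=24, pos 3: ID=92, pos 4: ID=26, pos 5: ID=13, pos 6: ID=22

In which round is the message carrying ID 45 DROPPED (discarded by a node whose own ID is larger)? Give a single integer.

Round 1: pos1(id45) recv 69: fwd; pos2(id24) recv 45: fwd; pos3(id92) recv 24: drop; pos4(id26) recv 92: fwd; pos5(id13) recv 26: fwd; pos6(id22) recv 13: drop; pos0(id69) recv 22: drop
Round 2: pos2(id24) recv 69: fwd; pos3(id92) recv 45: drop; pos5(id13) recv 92: fwd; pos6(id22) recv 26: fwd
Round 3: pos3(id92) recv 69: drop; pos6(id22) recv 92: fwd; pos0(id69) recv 26: drop
Round 4: pos0(id69) recv 92: fwd
Round 5: pos1(id45) recv 92: fwd
Round 6: pos2(id24) recv 92: fwd
Round 7: pos3(id92) recv 92: ELECTED
Message ID 45 originates at pos 1; dropped at pos 3 in round 2

Answer: 2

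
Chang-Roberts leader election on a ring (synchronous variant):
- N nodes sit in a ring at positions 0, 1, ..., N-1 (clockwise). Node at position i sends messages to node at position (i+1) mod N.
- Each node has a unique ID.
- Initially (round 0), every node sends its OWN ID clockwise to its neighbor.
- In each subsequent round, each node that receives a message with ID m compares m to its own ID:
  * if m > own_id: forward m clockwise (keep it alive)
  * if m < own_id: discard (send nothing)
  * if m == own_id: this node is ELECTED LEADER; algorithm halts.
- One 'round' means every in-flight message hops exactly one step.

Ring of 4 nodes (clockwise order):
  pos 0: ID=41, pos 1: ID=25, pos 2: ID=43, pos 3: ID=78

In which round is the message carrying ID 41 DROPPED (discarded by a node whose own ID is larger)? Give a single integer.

Round 1: pos1(id25) recv 41: fwd; pos2(id43) recv 25: drop; pos3(id78) recv 43: drop; pos0(id41) recv 78: fwd
Round 2: pos2(id43) recv 41: drop; pos1(id25) recv 78: fwd
Round 3: pos2(id43) recv 78: fwd
Round 4: pos3(id78) recv 78: ELECTED
Message ID 41 originates at pos 0; dropped at pos 2 in round 2

Answer: 2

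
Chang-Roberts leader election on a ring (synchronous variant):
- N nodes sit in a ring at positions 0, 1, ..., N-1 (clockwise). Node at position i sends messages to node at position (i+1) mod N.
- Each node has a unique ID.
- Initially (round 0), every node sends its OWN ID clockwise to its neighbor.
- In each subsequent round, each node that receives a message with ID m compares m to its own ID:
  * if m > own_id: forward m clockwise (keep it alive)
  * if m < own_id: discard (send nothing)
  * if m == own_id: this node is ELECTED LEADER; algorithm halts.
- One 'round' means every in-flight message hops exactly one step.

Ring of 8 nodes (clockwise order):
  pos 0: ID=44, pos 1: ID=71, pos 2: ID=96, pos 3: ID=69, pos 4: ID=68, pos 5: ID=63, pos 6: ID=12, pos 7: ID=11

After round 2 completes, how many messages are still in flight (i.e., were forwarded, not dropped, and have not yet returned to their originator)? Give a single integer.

Round 1: pos1(id71) recv 44: drop; pos2(id96) recv 71: drop; pos3(id69) recv 96: fwd; pos4(id68) recv 69: fwd; pos5(id63) recv 68: fwd; pos6(id12) recv 63: fwd; pos7(id11) recv 12: fwd; pos0(id44) recv 11: drop
Round 2: pos4(id68) recv 96: fwd; pos5(id63) recv 69: fwd; pos6(id12) recv 68: fwd; pos7(id11) recv 63: fwd; pos0(id44) recv 12: drop
After round 2: 4 messages still in flight

Answer: 4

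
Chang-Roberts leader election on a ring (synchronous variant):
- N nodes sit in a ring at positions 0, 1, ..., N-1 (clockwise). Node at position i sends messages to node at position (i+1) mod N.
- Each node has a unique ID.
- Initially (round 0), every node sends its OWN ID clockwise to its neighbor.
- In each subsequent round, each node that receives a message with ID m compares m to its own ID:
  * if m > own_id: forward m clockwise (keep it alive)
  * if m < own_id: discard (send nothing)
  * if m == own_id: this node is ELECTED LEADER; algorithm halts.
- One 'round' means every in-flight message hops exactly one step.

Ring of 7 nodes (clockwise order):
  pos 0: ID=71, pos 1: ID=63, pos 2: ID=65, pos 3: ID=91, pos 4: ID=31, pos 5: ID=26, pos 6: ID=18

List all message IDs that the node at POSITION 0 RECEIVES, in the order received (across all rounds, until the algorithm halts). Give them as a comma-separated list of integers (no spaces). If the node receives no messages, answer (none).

Round 1: pos1(id63) recv 71: fwd; pos2(id65) recv 63: drop; pos3(id91) recv 65: drop; pos4(id31) recv 91: fwd; pos5(id26) recv 31: fwd; pos6(id18) recv 26: fwd; pos0(id71) recv 18: drop
Round 2: pos2(id65) recv 71: fwd; pos5(id26) recv 91: fwd; pos6(id18) recv 31: fwd; pos0(id71) recv 26: drop
Round 3: pos3(id91) recv 71: drop; pos6(id18) recv 91: fwd; pos0(id71) recv 31: drop
Round 4: pos0(id71) recv 91: fwd
Round 5: pos1(id63) recv 91: fwd
Round 6: pos2(id65) recv 91: fwd
Round 7: pos3(id91) recv 91: ELECTED

Answer: 18,26,31,91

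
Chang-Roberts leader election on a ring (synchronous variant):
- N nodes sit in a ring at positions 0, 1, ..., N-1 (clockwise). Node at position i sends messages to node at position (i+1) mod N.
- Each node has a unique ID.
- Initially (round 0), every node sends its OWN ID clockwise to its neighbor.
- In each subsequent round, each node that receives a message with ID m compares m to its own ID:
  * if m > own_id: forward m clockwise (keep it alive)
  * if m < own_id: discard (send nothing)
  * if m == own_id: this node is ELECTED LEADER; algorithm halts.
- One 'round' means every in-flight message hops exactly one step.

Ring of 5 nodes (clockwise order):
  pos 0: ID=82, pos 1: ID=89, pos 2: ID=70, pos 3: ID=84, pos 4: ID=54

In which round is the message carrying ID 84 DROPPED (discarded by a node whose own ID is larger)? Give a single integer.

Answer: 3

Derivation:
Round 1: pos1(id89) recv 82: drop; pos2(id70) recv 89: fwd; pos3(id84) recv 70: drop; pos4(id54) recv 84: fwd; pos0(id82) recv 54: drop
Round 2: pos3(id84) recv 89: fwd; pos0(id82) recv 84: fwd
Round 3: pos4(id54) recv 89: fwd; pos1(id89) recv 84: drop
Round 4: pos0(id82) recv 89: fwd
Round 5: pos1(id89) recv 89: ELECTED
Message ID 84 originates at pos 3; dropped at pos 1 in round 3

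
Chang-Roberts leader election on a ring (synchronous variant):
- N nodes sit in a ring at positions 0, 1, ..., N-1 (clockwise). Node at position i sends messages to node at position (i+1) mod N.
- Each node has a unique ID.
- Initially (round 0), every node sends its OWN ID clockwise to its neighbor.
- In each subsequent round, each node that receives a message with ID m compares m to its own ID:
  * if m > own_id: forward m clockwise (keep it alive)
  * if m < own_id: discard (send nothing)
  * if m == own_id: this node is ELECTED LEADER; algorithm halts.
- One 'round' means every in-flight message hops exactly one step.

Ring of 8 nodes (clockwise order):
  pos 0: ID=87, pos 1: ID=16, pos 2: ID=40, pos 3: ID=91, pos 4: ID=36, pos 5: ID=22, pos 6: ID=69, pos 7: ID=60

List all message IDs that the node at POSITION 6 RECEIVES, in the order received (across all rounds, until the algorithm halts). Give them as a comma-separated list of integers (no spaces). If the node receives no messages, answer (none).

Round 1: pos1(id16) recv 87: fwd; pos2(id40) recv 16: drop; pos3(id91) recv 40: drop; pos4(id36) recv 91: fwd; pos5(id22) recv 36: fwd; pos6(id69) recv 22: drop; pos7(id60) recv 69: fwd; pos0(id87) recv 60: drop
Round 2: pos2(id40) recv 87: fwd; pos5(id22) recv 91: fwd; pos6(id69) recv 36: drop; pos0(id87) recv 69: drop
Round 3: pos3(id91) recv 87: drop; pos6(id69) recv 91: fwd
Round 4: pos7(id60) recv 91: fwd
Round 5: pos0(id87) recv 91: fwd
Round 6: pos1(id16) recv 91: fwd
Round 7: pos2(id40) recv 91: fwd
Round 8: pos3(id91) recv 91: ELECTED

Answer: 22,36,91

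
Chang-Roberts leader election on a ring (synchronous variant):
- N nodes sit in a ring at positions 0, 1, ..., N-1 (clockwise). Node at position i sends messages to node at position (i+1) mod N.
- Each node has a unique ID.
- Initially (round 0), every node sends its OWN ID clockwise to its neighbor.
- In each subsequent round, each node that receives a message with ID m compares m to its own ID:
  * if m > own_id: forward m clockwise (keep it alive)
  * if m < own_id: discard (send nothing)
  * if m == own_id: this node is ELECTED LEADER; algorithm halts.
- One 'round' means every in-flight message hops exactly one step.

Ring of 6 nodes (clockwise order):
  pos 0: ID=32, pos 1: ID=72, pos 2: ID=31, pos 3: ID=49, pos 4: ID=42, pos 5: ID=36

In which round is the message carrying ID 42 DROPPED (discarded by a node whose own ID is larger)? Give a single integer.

Answer: 3

Derivation:
Round 1: pos1(id72) recv 32: drop; pos2(id31) recv 72: fwd; pos3(id49) recv 31: drop; pos4(id42) recv 49: fwd; pos5(id36) recv 42: fwd; pos0(id32) recv 36: fwd
Round 2: pos3(id49) recv 72: fwd; pos5(id36) recv 49: fwd; pos0(id32) recv 42: fwd; pos1(id72) recv 36: drop
Round 3: pos4(id42) recv 72: fwd; pos0(id32) recv 49: fwd; pos1(id72) recv 42: drop
Round 4: pos5(id36) recv 72: fwd; pos1(id72) recv 49: drop
Round 5: pos0(id32) recv 72: fwd
Round 6: pos1(id72) recv 72: ELECTED
Message ID 42 originates at pos 4; dropped at pos 1 in round 3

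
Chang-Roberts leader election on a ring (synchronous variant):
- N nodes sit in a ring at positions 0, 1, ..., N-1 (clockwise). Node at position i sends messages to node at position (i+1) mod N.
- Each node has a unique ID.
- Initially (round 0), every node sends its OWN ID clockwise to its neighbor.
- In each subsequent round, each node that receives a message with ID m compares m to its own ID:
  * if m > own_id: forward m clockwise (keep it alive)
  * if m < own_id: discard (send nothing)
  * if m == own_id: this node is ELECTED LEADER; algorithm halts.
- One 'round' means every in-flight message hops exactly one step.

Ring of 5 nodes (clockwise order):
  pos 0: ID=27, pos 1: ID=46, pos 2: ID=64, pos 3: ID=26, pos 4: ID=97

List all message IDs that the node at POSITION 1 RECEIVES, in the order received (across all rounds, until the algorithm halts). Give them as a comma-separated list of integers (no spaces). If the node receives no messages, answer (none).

Round 1: pos1(id46) recv 27: drop; pos2(id64) recv 46: drop; pos3(id26) recv 64: fwd; pos4(id97) recv 26: drop; pos0(id27) recv 97: fwd
Round 2: pos4(id97) recv 64: drop; pos1(id46) recv 97: fwd
Round 3: pos2(id64) recv 97: fwd
Round 4: pos3(id26) recv 97: fwd
Round 5: pos4(id97) recv 97: ELECTED

Answer: 27,97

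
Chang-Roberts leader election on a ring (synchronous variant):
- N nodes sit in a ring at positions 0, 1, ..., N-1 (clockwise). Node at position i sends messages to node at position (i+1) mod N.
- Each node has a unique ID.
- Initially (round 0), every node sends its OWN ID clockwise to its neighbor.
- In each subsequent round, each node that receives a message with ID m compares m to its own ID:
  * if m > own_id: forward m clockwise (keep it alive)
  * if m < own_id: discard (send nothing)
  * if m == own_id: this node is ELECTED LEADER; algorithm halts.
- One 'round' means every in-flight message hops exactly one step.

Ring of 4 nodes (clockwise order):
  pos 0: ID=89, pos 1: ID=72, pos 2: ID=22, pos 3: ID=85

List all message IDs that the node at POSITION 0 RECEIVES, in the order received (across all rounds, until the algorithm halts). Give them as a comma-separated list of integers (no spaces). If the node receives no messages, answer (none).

Answer: 85,89

Derivation:
Round 1: pos1(id72) recv 89: fwd; pos2(id22) recv 72: fwd; pos3(id85) recv 22: drop; pos0(id89) recv 85: drop
Round 2: pos2(id22) recv 89: fwd; pos3(id85) recv 72: drop
Round 3: pos3(id85) recv 89: fwd
Round 4: pos0(id89) recv 89: ELECTED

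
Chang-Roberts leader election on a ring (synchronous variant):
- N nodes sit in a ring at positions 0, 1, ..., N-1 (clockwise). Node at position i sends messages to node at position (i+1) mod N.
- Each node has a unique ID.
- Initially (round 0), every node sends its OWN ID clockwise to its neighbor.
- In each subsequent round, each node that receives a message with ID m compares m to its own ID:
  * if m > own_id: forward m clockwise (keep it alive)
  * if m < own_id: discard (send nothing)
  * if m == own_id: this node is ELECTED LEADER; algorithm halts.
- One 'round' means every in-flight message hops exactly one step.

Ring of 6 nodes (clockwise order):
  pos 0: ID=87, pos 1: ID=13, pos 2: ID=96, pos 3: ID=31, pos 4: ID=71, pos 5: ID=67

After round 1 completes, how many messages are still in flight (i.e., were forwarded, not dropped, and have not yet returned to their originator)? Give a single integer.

Answer: 3

Derivation:
Round 1: pos1(id13) recv 87: fwd; pos2(id96) recv 13: drop; pos3(id31) recv 96: fwd; pos4(id71) recv 31: drop; pos5(id67) recv 71: fwd; pos0(id87) recv 67: drop
After round 1: 3 messages still in flight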